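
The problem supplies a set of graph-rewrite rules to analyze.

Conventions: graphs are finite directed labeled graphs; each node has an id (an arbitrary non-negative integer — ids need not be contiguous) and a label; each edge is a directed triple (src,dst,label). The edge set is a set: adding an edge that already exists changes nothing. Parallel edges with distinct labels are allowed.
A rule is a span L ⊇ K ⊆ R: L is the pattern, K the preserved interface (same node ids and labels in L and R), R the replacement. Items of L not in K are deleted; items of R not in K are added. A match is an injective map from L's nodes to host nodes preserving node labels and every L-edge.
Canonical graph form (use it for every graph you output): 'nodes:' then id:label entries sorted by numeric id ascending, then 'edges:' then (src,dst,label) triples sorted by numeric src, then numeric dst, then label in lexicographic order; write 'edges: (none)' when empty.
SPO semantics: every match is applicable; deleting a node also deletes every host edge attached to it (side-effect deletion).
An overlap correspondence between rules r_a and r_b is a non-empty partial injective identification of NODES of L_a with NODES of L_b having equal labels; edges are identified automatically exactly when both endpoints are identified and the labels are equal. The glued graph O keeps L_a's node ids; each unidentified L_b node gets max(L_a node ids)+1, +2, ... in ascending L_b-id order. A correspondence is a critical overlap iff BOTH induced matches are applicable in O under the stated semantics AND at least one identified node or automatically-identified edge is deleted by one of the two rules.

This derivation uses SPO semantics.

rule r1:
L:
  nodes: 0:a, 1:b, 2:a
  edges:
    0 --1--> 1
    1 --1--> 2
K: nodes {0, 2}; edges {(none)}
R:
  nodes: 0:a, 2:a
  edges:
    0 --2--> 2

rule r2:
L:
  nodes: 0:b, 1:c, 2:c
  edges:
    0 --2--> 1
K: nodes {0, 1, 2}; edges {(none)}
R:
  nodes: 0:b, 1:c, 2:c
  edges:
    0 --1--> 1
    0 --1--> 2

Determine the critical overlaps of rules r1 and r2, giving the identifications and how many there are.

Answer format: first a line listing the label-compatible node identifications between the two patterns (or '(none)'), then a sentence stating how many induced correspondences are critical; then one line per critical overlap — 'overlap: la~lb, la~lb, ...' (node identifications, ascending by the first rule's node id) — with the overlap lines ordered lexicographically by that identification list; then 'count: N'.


label-compatible node identifications between L(r1) and L(r2): 1~0
1 of the induced correspondences is a critical overlap of r1 and r2.
overlap: 1~0
count: 1


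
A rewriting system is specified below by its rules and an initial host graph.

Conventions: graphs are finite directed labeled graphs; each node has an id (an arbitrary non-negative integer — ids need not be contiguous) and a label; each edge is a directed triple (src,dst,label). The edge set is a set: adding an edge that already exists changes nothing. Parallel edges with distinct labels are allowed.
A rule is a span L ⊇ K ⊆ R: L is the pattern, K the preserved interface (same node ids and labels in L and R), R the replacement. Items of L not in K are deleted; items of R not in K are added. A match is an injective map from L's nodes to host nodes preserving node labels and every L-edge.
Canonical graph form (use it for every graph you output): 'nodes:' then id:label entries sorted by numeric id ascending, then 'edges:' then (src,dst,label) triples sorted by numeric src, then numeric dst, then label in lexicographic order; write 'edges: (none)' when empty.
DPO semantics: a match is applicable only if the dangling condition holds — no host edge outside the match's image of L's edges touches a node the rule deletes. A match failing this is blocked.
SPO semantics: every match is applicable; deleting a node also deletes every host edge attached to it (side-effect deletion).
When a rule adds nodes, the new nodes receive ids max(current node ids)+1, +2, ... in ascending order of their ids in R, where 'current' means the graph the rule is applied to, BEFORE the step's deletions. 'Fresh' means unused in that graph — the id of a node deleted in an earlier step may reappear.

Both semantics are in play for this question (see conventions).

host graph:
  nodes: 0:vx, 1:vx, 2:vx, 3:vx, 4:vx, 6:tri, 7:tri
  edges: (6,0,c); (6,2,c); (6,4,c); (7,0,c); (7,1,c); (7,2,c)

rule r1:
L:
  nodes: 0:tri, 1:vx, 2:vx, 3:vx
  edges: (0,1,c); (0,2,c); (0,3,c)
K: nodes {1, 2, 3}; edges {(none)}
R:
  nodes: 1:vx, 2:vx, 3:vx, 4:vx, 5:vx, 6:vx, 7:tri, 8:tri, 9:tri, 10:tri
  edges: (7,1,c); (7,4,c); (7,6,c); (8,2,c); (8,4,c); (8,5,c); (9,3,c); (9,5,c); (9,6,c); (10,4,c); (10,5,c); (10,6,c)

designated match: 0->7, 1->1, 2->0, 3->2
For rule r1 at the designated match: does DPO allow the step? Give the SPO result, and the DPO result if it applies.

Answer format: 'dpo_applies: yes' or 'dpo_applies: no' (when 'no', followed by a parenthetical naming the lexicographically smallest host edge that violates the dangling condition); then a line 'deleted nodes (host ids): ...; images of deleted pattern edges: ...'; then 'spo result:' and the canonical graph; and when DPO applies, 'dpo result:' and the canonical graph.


dpo_applies: yes
deleted nodes (host ids): 7; images of deleted pattern edges: (7,0,c); (7,1,c); (7,2,c)
spo result:
nodes: 0:vx, 1:vx, 2:vx, 3:vx, 4:vx, 6:tri, 8:vx, 9:vx, 10:vx, 11:tri, 12:tri, 13:tri, 14:tri
edges: (6,0,c); (6,2,c); (6,4,c); (11,1,c); (11,8,c); (11,10,c); (12,0,c); (12,8,c); (12,9,c); (13,2,c); (13,9,c); (13,10,c); (14,8,c); (14,9,c); (14,10,c)
dpo result:
nodes: 0:vx, 1:vx, 2:vx, 3:vx, 4:vx, 6:tri, 8:vx, 9:vx, 10:vx, 11:tri, 12:tri, 13:tri, 14:tri
edges: (6,0,c); (6,2,c); (6,4,c); (11,1,c); (11,8,c); (11,10,c); (12,0,c); (12,8,c); (12,9,c); (13,2,c); (13,9,c); (13,10,c); (14,8,c); (14,9,c); (14,10,c)


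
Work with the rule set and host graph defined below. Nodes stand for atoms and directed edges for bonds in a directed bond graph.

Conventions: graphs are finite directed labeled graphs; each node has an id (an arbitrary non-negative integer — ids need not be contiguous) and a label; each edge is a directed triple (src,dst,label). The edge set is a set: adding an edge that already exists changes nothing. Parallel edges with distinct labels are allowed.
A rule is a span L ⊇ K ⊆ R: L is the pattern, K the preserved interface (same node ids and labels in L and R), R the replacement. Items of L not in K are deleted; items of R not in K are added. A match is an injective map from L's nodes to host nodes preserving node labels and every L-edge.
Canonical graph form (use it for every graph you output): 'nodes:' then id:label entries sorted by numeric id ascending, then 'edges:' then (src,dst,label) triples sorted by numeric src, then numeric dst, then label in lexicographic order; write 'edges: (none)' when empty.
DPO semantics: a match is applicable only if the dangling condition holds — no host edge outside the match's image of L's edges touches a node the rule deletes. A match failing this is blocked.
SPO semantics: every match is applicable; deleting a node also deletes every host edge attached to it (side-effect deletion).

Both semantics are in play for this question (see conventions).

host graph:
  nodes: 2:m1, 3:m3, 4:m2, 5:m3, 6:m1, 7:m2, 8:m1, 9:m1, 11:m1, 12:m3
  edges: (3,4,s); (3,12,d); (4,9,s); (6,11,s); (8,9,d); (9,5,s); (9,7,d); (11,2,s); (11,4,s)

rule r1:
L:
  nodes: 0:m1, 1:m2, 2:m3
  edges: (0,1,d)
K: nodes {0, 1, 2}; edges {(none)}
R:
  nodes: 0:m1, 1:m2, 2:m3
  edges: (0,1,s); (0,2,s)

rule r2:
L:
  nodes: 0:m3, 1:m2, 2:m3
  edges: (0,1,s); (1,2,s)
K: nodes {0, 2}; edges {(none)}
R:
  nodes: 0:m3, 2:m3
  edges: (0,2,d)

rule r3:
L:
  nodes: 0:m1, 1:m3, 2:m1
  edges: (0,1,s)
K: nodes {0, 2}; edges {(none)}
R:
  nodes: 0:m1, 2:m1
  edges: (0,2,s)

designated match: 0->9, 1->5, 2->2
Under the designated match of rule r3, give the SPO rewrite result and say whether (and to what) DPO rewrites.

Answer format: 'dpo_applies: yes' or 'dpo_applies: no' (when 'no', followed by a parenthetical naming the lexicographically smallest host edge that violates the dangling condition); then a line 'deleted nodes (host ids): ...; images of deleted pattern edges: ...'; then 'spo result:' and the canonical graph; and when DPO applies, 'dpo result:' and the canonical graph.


dpo_applies: yes
deleted nodes (host ids): 5; images of deleted pattern edges: (9,5,s)
spo result:
nodes: 2:m1, 3:m3, 4:m2, 6:m1, 7:m2, 8:m1, 9:m1, 11:m1, 12:m3
edges: (3,4,s); (3,12,d); (4,9,s); (6,11,s); (8,9,d); (9,2,s); (9,7,d); (11,2,s); (11,4,s)
dpo result:
nodes: 2:m1, 3:m3, 4:m2, 6:m1, 7:m2, 8:m1, 9:m1, 11:m1, 12:m3
edges: (3,4,s); (3,12,d); (4,9,s); (6,11,s); (8,9,d); (9,2,s); (9,7,d); (11,2,s); (11,4,s)


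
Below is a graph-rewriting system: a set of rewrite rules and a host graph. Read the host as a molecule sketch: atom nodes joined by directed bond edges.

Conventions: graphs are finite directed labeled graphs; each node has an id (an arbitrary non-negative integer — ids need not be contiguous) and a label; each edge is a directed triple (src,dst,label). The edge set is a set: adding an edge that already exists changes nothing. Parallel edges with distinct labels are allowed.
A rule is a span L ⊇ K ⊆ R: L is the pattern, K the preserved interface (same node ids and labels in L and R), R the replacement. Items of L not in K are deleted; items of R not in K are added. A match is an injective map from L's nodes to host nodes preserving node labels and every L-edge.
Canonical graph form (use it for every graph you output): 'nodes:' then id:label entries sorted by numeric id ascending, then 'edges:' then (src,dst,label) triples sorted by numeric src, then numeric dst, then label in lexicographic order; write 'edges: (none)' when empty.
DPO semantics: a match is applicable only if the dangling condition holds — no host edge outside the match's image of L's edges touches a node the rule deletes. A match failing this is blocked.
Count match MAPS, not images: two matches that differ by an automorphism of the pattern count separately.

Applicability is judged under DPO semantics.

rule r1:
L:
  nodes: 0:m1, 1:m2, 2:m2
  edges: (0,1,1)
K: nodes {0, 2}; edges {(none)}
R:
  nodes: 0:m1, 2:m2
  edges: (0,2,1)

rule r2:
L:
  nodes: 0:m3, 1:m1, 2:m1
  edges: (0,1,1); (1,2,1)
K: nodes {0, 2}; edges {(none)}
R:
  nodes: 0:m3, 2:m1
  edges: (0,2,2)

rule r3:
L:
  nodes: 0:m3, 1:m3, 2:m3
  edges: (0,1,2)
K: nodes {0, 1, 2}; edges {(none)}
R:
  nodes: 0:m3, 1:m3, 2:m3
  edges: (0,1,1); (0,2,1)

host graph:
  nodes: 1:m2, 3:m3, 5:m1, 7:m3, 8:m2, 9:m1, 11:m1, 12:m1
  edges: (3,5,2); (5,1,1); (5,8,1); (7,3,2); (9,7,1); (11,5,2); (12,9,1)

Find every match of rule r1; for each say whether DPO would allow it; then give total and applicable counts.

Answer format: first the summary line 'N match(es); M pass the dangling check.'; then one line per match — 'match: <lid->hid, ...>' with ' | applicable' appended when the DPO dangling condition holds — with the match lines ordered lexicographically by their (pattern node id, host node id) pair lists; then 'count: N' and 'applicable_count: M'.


2 match(es); 2 pass the dangling check.
match: 0->5, 1->1, 2->8 | applicable
match: 0->5, 1->8, 2->1 | applicable
count: 2
applicable_count: 2


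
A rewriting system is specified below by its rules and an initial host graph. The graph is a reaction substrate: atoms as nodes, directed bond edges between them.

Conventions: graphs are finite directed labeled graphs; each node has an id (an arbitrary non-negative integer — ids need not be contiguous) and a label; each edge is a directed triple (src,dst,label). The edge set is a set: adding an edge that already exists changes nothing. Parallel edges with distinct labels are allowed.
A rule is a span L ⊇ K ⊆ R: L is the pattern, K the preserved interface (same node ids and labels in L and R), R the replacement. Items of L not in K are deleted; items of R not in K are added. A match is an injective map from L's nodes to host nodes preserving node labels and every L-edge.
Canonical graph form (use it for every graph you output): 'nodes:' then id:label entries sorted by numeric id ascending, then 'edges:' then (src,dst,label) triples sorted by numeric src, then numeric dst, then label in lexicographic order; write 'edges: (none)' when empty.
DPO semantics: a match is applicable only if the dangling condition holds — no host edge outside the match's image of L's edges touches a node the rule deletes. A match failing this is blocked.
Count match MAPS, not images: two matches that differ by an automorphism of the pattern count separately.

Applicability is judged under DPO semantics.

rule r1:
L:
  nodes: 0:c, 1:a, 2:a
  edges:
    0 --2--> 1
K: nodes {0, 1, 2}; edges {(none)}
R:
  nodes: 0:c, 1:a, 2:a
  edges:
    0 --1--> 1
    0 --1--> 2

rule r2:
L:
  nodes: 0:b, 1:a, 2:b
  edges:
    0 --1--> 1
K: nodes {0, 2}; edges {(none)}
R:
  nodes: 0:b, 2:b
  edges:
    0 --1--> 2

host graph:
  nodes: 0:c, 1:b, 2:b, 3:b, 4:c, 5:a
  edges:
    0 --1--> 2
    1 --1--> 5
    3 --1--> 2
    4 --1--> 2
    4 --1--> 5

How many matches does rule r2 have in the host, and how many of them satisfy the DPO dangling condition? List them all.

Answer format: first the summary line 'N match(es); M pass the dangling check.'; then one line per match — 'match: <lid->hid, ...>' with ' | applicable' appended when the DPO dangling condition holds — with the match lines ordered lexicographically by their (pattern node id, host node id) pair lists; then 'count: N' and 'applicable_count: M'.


2 match(es); 0 pass the dangling check.
match: 0->1, 1->5, 2->2
match: 0->1, 1->5, 2->3
count: 2
applicable_count: 0


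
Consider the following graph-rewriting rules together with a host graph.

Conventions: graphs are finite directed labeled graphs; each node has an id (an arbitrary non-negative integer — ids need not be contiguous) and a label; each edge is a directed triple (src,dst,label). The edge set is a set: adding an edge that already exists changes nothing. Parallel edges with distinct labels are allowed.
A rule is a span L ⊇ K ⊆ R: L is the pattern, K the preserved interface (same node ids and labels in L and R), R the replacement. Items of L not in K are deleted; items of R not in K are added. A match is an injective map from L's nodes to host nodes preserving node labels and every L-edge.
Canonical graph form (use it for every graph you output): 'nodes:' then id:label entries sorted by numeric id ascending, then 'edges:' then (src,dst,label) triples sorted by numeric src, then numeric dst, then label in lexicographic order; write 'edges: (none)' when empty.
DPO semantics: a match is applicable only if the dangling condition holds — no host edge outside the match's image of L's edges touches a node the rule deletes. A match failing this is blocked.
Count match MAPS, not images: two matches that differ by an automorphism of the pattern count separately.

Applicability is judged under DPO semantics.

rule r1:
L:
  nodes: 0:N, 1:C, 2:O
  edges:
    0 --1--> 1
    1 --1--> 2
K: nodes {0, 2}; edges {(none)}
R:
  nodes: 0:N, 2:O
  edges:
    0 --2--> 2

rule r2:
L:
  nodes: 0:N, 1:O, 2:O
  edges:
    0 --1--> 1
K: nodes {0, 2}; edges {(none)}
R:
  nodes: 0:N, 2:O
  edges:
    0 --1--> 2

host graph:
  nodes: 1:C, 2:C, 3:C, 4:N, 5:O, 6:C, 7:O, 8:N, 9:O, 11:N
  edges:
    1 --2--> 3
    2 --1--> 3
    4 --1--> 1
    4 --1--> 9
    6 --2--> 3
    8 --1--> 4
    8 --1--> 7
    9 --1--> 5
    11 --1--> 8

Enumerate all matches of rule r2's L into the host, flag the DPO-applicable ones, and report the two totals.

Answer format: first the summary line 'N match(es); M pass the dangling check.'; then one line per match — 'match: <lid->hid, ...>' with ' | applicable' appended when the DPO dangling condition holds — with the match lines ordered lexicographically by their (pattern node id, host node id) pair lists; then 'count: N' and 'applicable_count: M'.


4 match(es); 2 pass the dangling check.
match: 0->4, 1->9, 2->5
match: 0->4, 1->9, 2->7
match: 0->8, 1->7, 2->5 | applicable
match: 0->8, 1->7, 2->9 | applicable
count: 4
applicable_count: 2


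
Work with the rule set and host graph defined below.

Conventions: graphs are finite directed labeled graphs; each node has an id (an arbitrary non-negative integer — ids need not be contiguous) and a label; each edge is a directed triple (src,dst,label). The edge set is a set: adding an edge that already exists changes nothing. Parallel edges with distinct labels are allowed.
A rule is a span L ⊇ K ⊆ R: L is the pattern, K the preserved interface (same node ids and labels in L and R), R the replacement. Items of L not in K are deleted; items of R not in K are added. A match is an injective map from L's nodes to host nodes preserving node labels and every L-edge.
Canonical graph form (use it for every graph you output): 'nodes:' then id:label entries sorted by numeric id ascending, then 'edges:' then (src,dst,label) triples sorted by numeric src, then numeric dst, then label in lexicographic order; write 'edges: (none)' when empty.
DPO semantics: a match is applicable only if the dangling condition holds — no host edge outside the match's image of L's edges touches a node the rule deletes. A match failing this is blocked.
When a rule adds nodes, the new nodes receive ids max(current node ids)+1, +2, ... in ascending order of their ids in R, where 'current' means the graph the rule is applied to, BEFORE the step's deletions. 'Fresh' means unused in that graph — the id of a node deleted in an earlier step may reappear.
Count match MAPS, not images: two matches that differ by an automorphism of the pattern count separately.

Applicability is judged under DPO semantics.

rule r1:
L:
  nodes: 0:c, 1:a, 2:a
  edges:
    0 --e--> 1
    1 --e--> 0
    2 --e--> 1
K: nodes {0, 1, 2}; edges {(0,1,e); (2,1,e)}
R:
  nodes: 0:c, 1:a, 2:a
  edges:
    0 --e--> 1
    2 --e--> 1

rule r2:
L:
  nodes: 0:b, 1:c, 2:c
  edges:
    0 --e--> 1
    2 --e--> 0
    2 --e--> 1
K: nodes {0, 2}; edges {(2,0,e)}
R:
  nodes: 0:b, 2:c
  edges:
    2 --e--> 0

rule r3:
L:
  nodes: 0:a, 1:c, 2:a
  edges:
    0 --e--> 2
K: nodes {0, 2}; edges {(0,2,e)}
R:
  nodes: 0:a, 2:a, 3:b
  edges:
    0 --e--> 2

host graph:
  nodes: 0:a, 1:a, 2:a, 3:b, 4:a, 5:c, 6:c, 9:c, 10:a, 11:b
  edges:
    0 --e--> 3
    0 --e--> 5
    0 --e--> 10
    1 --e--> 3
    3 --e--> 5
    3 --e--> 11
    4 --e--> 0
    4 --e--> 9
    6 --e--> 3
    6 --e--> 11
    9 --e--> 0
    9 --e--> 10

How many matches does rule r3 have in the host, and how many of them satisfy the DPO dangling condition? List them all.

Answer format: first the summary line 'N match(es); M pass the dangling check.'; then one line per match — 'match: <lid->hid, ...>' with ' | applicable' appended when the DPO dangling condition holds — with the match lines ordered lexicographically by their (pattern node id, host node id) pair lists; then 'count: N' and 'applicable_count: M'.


6 match(es); 0 pass the dangling check.
match: 0->0, 1->5, 2->10
match: 0->0, 1->6, 2->10
match: 0->0, 1->9, 2->10
match: 0->4, 1->5, 2->0
match: 0->4, 1->6, 2->0
match: 0->4, 1->9, 2->0
count: 6
applicable_count: 0


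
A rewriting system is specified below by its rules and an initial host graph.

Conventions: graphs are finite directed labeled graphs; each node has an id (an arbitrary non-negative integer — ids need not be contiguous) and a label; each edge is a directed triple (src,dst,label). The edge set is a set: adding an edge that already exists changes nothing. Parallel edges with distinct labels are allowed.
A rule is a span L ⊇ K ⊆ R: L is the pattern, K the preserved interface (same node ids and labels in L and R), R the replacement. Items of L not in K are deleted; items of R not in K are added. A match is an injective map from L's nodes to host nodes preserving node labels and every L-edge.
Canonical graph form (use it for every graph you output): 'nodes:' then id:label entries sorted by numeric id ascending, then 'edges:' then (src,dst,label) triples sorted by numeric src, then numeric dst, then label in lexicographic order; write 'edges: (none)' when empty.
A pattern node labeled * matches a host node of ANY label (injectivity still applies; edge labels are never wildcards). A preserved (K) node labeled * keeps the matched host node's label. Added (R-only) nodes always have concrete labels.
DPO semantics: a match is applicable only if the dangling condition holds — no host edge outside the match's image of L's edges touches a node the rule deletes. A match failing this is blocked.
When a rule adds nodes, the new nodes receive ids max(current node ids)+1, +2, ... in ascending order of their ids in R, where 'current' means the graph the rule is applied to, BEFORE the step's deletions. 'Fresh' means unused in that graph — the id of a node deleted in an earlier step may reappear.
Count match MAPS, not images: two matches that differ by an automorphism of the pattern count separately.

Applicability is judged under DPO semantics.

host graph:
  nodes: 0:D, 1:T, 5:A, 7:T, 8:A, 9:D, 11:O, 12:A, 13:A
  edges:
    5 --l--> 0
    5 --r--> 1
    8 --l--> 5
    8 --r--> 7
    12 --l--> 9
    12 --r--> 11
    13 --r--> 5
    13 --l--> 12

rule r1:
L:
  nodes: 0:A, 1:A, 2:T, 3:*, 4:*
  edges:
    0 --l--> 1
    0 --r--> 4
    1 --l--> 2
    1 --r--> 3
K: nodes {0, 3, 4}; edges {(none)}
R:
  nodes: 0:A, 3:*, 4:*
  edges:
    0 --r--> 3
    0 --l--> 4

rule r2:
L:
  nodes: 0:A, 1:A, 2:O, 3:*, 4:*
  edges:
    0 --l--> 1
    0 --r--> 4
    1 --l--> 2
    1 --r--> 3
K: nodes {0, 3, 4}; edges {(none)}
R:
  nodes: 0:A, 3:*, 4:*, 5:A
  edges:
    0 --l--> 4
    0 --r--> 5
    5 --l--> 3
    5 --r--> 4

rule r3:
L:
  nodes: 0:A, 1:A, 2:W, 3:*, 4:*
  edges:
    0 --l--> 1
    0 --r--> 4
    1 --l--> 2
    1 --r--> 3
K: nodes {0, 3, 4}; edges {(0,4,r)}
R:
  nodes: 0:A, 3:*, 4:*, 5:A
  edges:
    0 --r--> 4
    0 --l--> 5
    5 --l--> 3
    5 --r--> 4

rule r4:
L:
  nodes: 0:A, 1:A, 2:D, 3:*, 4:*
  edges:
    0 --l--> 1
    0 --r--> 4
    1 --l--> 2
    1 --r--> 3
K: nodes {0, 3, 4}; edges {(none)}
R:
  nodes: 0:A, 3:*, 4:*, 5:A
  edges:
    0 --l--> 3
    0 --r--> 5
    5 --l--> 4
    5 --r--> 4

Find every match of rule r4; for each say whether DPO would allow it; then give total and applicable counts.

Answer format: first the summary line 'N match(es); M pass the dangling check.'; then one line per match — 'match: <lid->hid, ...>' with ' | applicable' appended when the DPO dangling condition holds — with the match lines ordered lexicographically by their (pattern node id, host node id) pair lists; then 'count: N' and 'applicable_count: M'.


2 match(es); 1 pass the dangling check.
match: 0->8, 1->5, 2->0, 3->1, 4->7
match: 0->13, 1->12, 2->9, 3->11, 4->5 | applicable
count: 2
applicable_count: 1


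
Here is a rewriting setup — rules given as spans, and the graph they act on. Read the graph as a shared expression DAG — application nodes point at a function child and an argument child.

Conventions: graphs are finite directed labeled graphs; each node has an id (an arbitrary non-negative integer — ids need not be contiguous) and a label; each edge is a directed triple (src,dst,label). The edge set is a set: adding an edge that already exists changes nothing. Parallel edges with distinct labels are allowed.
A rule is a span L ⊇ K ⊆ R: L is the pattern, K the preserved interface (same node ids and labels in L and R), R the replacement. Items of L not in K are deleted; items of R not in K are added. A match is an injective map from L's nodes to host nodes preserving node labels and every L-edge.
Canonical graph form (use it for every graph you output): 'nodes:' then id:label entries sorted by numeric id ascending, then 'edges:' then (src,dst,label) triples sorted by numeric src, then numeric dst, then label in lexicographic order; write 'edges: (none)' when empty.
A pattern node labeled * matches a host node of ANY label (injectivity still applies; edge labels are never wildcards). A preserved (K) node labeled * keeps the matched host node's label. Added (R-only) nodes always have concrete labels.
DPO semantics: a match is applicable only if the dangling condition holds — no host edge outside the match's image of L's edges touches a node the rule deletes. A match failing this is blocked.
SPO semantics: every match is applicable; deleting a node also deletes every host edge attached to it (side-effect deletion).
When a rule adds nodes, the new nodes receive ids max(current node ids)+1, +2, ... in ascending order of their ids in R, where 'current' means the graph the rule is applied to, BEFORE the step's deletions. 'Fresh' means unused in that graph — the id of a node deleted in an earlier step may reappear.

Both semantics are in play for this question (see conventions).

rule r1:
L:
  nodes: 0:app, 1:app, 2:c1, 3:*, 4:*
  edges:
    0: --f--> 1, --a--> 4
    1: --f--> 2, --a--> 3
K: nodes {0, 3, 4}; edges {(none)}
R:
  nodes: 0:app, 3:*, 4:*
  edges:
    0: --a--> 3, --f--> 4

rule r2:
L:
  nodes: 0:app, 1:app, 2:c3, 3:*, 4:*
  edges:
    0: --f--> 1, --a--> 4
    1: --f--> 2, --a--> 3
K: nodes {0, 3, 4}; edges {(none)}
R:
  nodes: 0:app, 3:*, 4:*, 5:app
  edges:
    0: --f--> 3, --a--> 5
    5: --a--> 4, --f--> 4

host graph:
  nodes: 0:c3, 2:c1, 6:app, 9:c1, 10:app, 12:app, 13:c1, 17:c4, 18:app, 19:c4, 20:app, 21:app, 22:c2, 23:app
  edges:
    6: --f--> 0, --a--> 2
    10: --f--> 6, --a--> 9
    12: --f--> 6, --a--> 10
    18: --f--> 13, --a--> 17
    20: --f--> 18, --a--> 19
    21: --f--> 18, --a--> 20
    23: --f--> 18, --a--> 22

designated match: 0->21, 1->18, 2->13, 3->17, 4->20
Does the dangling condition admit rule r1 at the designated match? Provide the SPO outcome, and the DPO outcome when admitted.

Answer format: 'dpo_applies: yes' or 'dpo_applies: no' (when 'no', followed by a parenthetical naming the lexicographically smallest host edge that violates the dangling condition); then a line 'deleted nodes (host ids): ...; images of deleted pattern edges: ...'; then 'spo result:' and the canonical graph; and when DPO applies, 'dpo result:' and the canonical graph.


dpo_applies: no
(the rule deletes node 18, which keeps host edge (20,18,f) outside the match image — the dangling condition fails, DPO blocks; SPO proceeds and side-deletes such edges)
deleted nodes (host ids): 13, 18; images of deleted pattern edges: (18,13,f); (18,17,a); (21,18,f); (21,20,a)
spo result:
nodes: 0:c3, 2:c1, 6:app, 9:c1, 10:app, 12:app, 17:c4, 19:c4, 20:app, 21:app, 22:c2, 23:app
edges: (6,0,f); (6,2,a); (10,6,f); (10,9,a); (12,6,f); (12,10,a); (20,19,a); (21,17,a); (21,20,f); (23,22,a)


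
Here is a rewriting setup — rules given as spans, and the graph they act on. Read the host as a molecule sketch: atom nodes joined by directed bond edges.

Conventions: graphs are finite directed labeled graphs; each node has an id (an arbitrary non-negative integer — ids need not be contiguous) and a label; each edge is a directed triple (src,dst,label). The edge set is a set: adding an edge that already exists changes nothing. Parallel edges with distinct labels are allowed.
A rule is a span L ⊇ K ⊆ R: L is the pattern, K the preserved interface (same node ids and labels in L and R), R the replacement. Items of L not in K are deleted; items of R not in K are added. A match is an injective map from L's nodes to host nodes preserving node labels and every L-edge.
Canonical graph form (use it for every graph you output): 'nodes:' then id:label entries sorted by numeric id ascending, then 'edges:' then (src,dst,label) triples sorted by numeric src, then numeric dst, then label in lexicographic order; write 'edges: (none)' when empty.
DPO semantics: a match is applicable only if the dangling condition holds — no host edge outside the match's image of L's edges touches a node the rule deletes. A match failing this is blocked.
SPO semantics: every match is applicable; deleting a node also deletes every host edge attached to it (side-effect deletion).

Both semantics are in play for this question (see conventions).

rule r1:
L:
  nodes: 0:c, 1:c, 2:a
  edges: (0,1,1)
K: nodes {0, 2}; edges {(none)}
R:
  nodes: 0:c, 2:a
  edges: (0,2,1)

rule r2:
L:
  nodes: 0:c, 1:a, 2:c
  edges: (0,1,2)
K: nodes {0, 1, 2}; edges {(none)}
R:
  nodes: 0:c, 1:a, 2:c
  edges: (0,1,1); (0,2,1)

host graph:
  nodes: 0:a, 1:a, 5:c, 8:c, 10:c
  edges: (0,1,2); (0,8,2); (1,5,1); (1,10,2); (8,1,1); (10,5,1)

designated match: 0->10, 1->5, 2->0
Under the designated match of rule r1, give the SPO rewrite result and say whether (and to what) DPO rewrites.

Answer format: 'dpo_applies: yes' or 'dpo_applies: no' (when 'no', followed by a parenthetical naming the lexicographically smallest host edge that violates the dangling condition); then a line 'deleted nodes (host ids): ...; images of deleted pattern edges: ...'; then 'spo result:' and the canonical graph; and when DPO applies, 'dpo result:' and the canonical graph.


dpo_applies: no
(the rule deletes node 5, which keeps host edge (1,5,1) outside the match image — the dangling condition fails, DPO blocks; SPO proceeds and side-deletes such edges)
deleted nodes (host ids): 5; images of deleted pattern edges: (10,5,1)
spo result:
nodes: 0:a, 1:a, 8:c, 10:c
edges: (0,1,2); (0,8,2); (1,10,2); (8,1,1); (10,0,1)


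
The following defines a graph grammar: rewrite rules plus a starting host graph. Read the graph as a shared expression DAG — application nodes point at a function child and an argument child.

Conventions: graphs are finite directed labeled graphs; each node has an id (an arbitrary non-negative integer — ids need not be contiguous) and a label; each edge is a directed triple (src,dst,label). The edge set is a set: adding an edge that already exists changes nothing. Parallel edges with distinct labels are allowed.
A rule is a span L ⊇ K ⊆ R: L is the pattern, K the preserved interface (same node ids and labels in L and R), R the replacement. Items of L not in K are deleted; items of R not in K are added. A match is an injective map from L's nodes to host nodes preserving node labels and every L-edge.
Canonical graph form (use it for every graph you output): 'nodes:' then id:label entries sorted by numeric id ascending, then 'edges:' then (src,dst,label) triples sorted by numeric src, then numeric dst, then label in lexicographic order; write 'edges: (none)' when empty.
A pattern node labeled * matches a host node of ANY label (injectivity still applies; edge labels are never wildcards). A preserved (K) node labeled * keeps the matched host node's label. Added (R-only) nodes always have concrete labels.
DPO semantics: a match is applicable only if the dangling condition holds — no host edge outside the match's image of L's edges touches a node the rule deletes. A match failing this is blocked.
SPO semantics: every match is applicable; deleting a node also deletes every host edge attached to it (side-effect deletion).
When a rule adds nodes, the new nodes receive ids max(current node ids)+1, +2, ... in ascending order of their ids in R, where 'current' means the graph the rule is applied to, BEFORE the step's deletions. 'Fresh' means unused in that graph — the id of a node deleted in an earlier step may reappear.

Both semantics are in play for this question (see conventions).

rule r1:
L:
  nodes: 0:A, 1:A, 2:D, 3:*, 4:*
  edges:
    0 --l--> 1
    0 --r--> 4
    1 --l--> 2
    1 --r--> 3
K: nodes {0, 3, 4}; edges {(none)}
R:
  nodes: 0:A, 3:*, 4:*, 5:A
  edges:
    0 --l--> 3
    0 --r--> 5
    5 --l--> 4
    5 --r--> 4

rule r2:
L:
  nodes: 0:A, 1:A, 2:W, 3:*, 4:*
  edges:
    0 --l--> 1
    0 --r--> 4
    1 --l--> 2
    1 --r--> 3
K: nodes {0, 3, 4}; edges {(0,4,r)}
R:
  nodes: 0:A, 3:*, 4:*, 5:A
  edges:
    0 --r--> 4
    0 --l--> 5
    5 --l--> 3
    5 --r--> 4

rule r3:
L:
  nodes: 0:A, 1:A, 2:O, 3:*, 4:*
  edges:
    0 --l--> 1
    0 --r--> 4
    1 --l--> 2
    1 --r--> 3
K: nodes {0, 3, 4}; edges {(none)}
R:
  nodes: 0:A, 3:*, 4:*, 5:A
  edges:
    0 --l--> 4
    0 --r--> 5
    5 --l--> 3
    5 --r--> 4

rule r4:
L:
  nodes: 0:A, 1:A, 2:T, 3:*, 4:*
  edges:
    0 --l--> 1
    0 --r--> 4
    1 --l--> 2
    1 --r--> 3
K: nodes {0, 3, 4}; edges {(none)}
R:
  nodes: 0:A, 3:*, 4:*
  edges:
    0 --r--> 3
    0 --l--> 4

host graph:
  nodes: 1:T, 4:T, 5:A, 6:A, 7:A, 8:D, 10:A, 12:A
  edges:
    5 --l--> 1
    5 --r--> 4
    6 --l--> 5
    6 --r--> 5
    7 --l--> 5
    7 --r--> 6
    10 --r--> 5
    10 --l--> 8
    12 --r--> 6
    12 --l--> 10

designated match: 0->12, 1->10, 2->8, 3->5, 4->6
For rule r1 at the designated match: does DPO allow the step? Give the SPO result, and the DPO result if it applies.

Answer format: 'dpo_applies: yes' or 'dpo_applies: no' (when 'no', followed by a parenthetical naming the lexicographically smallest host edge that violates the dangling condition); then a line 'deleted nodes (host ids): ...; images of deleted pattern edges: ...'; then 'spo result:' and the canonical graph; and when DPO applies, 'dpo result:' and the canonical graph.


dpo_applies: yes
deleted nodes (host ids): 8, 10; images of deleted pattern edges: (10,5,r); (10,8,l); (12,6,r); (12,10,l)
spo result:
nodes: 1:T, 4:T, 5:A, 6:A, 7:A, 12:A, 13:A
edges: (5,1,l); (5,4,r); (6,5,l); (6,5,r); (7,5,l); (7,6,r); (12,5,l); (12,13,r); (13,6,l); (13,6,r)
dpo result:
nodes: 1:T, 4:T, 5:A, 6:A, 7:A, 12:A, 13:A
edges: (5,1,l); (5,4,r); (6,5,l); (6,5,r); (7,5,l); (7,6,r); (12,5,l); (12,13,r); (13,6,l); (13,6,r)


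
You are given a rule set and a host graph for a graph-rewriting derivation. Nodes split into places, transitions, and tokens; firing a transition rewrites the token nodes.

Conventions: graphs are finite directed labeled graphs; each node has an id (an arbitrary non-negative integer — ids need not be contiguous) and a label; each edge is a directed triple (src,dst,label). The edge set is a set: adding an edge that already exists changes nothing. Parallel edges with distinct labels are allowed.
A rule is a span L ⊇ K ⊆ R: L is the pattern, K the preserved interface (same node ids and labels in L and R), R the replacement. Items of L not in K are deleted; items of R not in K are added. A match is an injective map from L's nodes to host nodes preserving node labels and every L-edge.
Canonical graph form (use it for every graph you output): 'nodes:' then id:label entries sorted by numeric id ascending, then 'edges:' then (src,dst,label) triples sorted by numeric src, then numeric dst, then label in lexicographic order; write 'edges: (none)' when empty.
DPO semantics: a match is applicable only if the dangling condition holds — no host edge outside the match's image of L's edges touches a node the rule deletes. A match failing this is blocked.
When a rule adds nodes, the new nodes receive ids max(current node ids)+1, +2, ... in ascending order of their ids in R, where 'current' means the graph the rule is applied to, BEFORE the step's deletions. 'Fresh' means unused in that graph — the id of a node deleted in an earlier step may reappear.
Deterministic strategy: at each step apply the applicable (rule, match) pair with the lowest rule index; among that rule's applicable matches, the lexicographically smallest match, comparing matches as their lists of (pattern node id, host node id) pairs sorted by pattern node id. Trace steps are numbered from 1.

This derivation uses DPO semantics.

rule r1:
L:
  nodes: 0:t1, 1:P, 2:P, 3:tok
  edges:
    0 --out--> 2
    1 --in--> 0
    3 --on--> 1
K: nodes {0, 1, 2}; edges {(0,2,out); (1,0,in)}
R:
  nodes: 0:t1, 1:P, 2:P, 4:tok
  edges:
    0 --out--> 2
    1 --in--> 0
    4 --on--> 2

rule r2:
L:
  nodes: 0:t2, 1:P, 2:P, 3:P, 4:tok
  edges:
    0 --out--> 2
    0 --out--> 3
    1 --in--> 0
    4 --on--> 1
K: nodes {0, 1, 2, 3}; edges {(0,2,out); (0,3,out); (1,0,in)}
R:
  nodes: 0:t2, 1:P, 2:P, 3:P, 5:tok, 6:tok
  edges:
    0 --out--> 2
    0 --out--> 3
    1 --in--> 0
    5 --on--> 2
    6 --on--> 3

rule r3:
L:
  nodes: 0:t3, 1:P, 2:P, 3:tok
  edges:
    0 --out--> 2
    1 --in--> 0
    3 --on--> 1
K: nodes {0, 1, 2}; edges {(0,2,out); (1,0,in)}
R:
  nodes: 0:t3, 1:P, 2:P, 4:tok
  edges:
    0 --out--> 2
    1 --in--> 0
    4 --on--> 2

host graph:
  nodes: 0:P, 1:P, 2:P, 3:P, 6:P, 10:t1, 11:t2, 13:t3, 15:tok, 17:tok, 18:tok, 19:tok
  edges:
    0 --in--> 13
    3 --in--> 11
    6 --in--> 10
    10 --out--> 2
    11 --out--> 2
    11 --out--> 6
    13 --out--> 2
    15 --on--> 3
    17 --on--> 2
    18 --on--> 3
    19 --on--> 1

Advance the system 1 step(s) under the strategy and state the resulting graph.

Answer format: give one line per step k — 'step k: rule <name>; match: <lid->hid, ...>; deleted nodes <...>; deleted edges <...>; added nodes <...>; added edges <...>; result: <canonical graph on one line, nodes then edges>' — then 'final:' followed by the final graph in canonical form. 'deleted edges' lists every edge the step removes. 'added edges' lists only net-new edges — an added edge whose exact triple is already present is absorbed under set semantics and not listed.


step 1: rule r2; match: 0->11, 1->3, 2->2, 3->6, 4->15; deleted nodes 15; deleted edges (15,3,on); added nodes 20, 21; added edges (20,2,on); (21,6,on); result: nodes: 0:P, 1:P, 2:P, 3:P, 6:P, 10:t1, 11:t2, 13:t3, 17:tok, 18:tok, 19:tok, 20:tok, 21:tok edges: (0,13,in); (3,11,in); (6,10,in); (10,2,out); (11,2,out); (11,6,out); (13,2,out); (17,2,on); (18,3,on); (19,1,on); (20,2,on); (21,6,on)
final:
nodes: 0:P, 1:P, 2:P, 3:P, 6:P, 10:t1, 11:t2, 13:t3, 17:tok, 18:tok, 19:tok, 20:tok, 21:tok
edges: (0,13,in); (3,11,in); (6,10,in); (10,2,out); (11,2,out); (11,6,out); (13,2,out); (17,2,on); (18,3,on); (19,1,on); (20,2,on); (21,6,on)


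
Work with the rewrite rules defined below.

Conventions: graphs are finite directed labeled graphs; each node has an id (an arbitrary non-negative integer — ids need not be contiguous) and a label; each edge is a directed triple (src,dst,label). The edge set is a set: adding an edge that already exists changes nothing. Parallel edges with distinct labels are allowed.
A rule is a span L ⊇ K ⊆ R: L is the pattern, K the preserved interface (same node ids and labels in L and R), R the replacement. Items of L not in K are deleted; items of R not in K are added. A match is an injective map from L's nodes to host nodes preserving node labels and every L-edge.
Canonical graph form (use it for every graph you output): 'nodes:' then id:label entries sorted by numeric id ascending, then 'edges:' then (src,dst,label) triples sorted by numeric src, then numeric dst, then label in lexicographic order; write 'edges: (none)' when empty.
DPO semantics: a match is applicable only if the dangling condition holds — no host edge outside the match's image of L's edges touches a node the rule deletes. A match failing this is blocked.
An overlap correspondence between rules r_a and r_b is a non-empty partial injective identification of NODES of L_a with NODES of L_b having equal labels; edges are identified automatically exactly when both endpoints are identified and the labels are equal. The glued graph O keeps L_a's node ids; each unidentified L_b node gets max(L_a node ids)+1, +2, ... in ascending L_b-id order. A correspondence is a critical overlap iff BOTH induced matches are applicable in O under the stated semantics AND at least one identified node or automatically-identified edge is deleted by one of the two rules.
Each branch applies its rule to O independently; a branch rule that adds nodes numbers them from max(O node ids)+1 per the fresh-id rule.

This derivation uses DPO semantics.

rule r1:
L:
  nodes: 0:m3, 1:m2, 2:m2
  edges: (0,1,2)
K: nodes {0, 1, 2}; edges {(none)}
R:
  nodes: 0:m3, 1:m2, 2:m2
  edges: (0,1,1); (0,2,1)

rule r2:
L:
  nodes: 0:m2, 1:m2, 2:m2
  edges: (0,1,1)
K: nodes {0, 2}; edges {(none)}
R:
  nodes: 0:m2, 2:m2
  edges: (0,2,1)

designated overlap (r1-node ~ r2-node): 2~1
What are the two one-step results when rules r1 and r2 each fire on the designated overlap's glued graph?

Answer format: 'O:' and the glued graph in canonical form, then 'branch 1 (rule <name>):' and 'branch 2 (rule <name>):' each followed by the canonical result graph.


O:
nodes: 0:m3, 1:m2, 2:m2, 3:m2, 4:m2
edges: (0,1,2); (3,2,1)
branch 1 (rule r1):
nodes: 0:m3, 1:m2, 2:m2, 3:m2, 4:m2
edges: (0,1,1); (0,2,1); (3,2,1)
branch 2 (rule r2):
nodes: 0:m3, 1:m2, 3:m2, 4:m2
edges: (0,1,2); (3,4,1)
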